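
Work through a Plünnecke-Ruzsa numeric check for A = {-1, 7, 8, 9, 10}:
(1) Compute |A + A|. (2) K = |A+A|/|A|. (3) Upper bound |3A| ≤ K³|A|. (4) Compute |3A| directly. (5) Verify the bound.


|A| = 5.
Step 1: Compute A + A by enumerating all 25 pairs.
A + A = {-2, 6, 7, 8, 9, 14, 15, 16, 17, 18, 19, 20}, so |A + A| = 12.
Step 2: Doubling constant K = |A + A|/|A| = 12/5 = 12/5 ≈ 2.4000.
Step 3: Plünnecke-Ruzsa gives |3A| ≤ K³·|A| = (2.4000)³ · 5 ≈ 69.1200.
Step 4: Compute 3A = A + A + A directly by enumerating all triples (a,b,c) ∈ A³; |3A| = 22.
Step 5: Check 22 ≤ 69.1200? Yes ✓.

K = 12/5, Plünnecke-Ruzsa bound K³|A| ≈ 69.1200, |3A| = 22, inequality holds.


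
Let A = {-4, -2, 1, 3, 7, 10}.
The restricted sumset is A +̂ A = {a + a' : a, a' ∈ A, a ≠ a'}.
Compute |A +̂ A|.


Restricted sumset: A +̂ A = {a + a' : a ∈ A, a' ∈ A, a ≠ a'}.
Equivalently, take A + A and drop any sum 2a that is achievable ONLY as a + a for a ∈ A (i.e. sums representable only with equal summands).
Enumerate pairs (a, a') with a < a' (symmetric, so each unordered pair gives one sum; this covers all a ≠ a'):
  -4 + -2 = -6
  -4 + 1 = -3
  -4 + 3 = -1
  -4 + 7 = 3
  -4 + 10 = 6
  -2 + 1 = -1
  -2 + 3 = 1
  -2 + 7 = 5
  -2 + 10 = 8
  1 + 3 = 4
  1 + 7 = 8
  1 + 10 = 11
  3 + 7 = 10
  3 + 10 = 13
  7 + 10 = 17
Collected distinct sums: {-6, -3, -1, 1, 3, 4, 5, 6, 8, 10, 11, 13, 17}
|A +̂ A| = 13
(Reference bound: |A +̂ A| ≥ 2|A| - 3 for |A| ≥ 2, with |A| = 6 giving ≥ 9.)

|A +̂ A| = 13


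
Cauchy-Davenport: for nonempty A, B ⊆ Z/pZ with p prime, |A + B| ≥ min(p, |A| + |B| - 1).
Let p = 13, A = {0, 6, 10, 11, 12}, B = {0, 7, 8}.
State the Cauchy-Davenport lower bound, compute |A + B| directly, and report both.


Cauchy-Davenport: |A + B| ≥ min(p, |A| + |B| - 1) for A, B nonempty in Z/pZ.
|A| = 5, |B| = 3, p = 13.
CD lower bound = min(13, 5 + 3 - 1) = min(13, 7) = 7.
Compute A + B mod 13 directly:
a = 0: 0+0=0, 0+7=7, 0+8=8
a = 6: 6+0=6, 6+7=0, 6+8=1
a = 10: 10+0=10, 10+7=4, 10+8=5
a = 11: 11+0=11, 11+7=5, 11+8=6
a = 12: 12+0=12, 12+7=6, 12+8=7
A + B = {0, 1, 4, 5, 6, 7, 8, 10, 11, 12}, so |A + B| = 10.
Verify: 10 ≥ 7? Yes ✓.

CD lower bound = 7, actual |A + B| = 10.


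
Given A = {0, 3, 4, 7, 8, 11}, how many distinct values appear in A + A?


A + A = {a + a' : a, a' ∈ A}; |A| = 6.
General bounds: 2|A| - 1 ≤ |A + A| ≤ |A|(|A|+1)/2, i.e. 11 ≤ |A + A| ≤ 21.
Lower bound 2|A|-1 is attained iff A is an arithmetic progression.
Enumerate sums a + a' for a ≤ a' (symmetric, so this suffices):
a = 0: 0+0=0, 0+3=3, 0+4=4, 0+7=7, 0+8=8, 0+11=11
a = 3: 3+3=6, 3+4=7, 3+7=10, 3+8=11, 3+11=14
a = 4: 4+4=8, 4+7=11, 4+8=12, 4+11=15
a = 7: 7+7=14, 7+8=15, 7+11=18
a = 8: 8+8=16, 8+11=19
a = 11: 11+11=22
Distinct sums: {0, 3, 4, 6, 7, 8, 10, 11, 12, 14, 15, 16, 18, 19, 22}
|A + A| = 15

|A + A| = 15


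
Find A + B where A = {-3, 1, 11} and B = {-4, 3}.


A + B = {a + b : a ∈ A, b ∈ B}.
Enumerate all |A|·|B| = 3·2 = 6 pairs (a, b) and collect distinct sums.
a = -3: -3+-4=-7, -3+3=0
a = 1: 1+-4=-3, 1+3=4
a = 11: 11+-4=7, 11+3=14
Collecting distinct sums: A + B = {-7, -3, 0, 4, 7, 14}
|A + B| = 6

A + B = {-7, -3, 0, 4, 7, 14}


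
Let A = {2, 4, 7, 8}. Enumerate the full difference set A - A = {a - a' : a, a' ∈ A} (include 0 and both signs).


A - A = {a - a' : a, a' ∈ A}.
Compute a - a' for each ordered pair (a, a'):
a = 2: 2-2=0, 2-4=-2, 2-7=-5, 2-8=-6
a = 4: 4-2=2, 4-4=0, 4-7=-3, 4-8=-4
a = 7: 7-2=5, 7-4=3, 7-7=0, 7-8=-1
a = 8: 8-2=6, 8-4=4, 8-7=1, 8-8=0
Collecting distinct values (and noting 0 appears from a-a):
A - A = {-6, -5, -4, -3, -2, -1, 0, 1, 2, 3, 4, 5, 6}
|A - A| = 13

A - A = {-6, -5, -4, -3, -2, -1, 0, 1, 2, 3, 4, 5, 6}


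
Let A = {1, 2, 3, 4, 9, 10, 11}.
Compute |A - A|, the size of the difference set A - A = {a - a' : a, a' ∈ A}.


A - A = {a - a' : a, a' ∈ A}; |A| = 7.
Bounds: 2|A|-1 ≤ |A - A| ≤ |A|² - |A| + 1, i.e. 13 ≤ |A - A| ≤ 43.
Note: 0 ∈ A - A always (from a - a). The set is symmetric: if d ∈ A - A then -d ∈ A - A.
Enumerate nonzero differences d = a - a' with a > a' (then include -d):
Positive differences: {1, 2, 3, 5, 6, 7, 8, 9, 10}
Full difference set: {0} ∪ (positive diffs) ∪ (negative diffs).
|A - A| = 1 + 2·9 = 19 (matches direct enumeration: 19).

|A - A| = 19


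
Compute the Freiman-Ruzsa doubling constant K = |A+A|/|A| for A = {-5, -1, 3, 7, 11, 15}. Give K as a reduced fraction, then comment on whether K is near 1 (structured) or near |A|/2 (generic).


|A| = 6.
Compute A + A by enumerating all 36 pairs.
A + A = {-10, -6, -2, 2, 6, 10, 14, 18, 22, 26, 30}, so |A + A| = 11.
K = |A + A| / |A| = 11/6 (already in lowest terms) ≈ 1.8333.
Reference: AP of size 6 gives K = 11/6 ≈ 1.8333; a fully generic set of size 6 gives K ≈ 3.5000.

|A| = 6, |A + A| = 11, K = 11/6.


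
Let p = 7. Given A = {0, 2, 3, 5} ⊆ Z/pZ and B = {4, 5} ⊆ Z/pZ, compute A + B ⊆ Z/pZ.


Work in Z/7Z: reduce every sum a + b modulo 7.
Enumerate all 8 pairs:
a = 0: 0+4=4, 0+5=5
a = 2: 2+4=6, 2+5=0
a = 3: 3+4=0, 3+5=1
a = 5: 5+4=2, 5+5=3
Distinct residues collected: {0, 1, 2, 3, 4, 5, 6}
|A + B| = 7 (out of 7 total residues).

A + B = {0, 1, 2, 3, 4, 5, 6}


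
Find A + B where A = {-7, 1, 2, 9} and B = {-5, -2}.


A + B = {a + b : a ∈ A, b ∈ B}.
Enumerate all |A|·|B| = 4·2 = 8 pairs (a, b) and collect distinct sums.
a = -7: -7+-5=-12, -7+-2=-9
a = 1: 1+-5=-4, 1+-2=-1
a = 2: 2+-5=-3, 2+-2=0
a = 9: 9+-5=4, 9+-2=7
Collecting distinct sums: A + B = {-12, -9, -4, -3, -1, 0, 4, 7}
|A + B| = 8

A + B = {-12, -9, -4, -3, -1, 0, 4, 7}


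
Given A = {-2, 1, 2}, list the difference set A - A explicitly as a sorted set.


A - A = {a - a' : a, a' ∈ A}.
Compute a - a' for each ordered pair (a, a'):
a = -2: -2--2=0, -2-1=-3, -2-2=-4
a = 1: 1--2=3, 1-1=0, 1-2=-1
a = 2: 2--2=4, 2-1=1, 2-2=0
Collecting distinct values (and noting 0 appears from a-a):
A - A = {-4, -3, -1, 0, 1, 3, 4}
|A - A| = 7

A - A = {-4, -3, -1, 0, 1, 3, 4}


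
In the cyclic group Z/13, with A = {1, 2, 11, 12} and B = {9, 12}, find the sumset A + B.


Work in Z/13Z: reduce every sum a + b modulo 13.
Enumerate all 8 pairs:
a = 1: 1+9=10, 1+12=0
a = 2: 2+9=11, 2+12=1
a = 11: 11+9=7, 11+12=10
a = 12: 12+9=8, 12+12=11
Distinct residues collected: {0, 1, 7, 8, 10, 11}
|A + B| = 6 (out of 13 total residues).

A + B = {0, 1, 7, 8, 10, 11}


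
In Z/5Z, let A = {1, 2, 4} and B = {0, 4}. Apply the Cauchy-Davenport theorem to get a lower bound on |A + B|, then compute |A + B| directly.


Cauchy-Davenport: |A + B| ≥ min(p, |A| + |B| - 1) for A, B nonempty in Z/pZ.
|A| = 3, |B| = 2, p = 5.
CD lower bound = min(5, 3 + 2 - 1) = min(5, 4) = 4.
Compute A + B mod 5 directly:
a = 1: 1+0=1, 1+4=0
a = 2: 2+0=2, 2+4=1
a = 4: 4+0=4, 4+4=3
A + B = {0, 1, 2, 3, 4}, so |A + B| = 5.
Verify: 5 ≥ 4? Yes ✓.

CD lower bound = 4, actual |A + B| = 5.


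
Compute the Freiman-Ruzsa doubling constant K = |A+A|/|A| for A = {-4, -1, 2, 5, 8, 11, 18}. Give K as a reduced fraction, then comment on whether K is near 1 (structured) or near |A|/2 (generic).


|A| = 7.
Compute A + A by enumerating all 49 pairs.
A + A = {-8, -5, -2, 1, 4, 7, 10, 13, 14, 16, 17, 19, 20, 22, 23, 26, 29, 36}, so |A + A| = 18.
K = |A + A| / |A| = 18/7 (already in lowest terms) ≈ 2.5714.
Reference: AP of size 7 gives K = 13/7 ≈ 1.8571; a fully generic set of size 7 gives K ≈ 4.0000.

|A| = 7, |A + A| = 18, K = 18/7.


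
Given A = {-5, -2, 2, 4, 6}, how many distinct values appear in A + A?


A + A = {a + a' : a, a' ∈ A}; |A| = 5.
General bounds: 2|A| - 1 ≤ |A + A| ≤ |A|(|A|+1)/2, i.e. 9 ≤ |A + A| ≤ 15.
Lower bound 2|A|-1 is attained iff A is an arithmetic progression.
Enumerate sums a + a' for a ≤ a' (symmetric, so this suffices):
a = -5: -5+-5=-10, -5+-2=-7, -5+2=-3, -5+4=-1, -5+6=1
a = -2: -2+-2=-4, -2+2=0, -2+4=2, -2+6=4
a = 2: 2+2=4, 2+4=6, 2+6=8
a = 4: 4+4=8, 4+6=10
a = 6: 6+6=12
Distinct sums: {-10, -7, -4, -3, -1, 0, 1, 2, 4, 6, 8, 10, 12}
|A + A| = 13

|A + A| = 13


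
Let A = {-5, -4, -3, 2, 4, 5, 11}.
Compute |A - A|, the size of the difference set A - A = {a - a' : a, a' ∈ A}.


A - A = {a - a' : a, a' ∈ A}; |A| = 7.
Bounds: 2|A|-1 ≤ |A - A| ≤ |A|² - |A| + 1, i.e. 13 ≤ |A - A| ≤ 43.
Note: 0 ∈ A - A always (from a - a). The set is symmetric: if d ∈ A - A then -d ∈ A - A.
Enumerate nonzero differences d = a - a' with a > a' (then include -d):
Positive differences: {1, 2, 3, 5, 6, 7, 8, 9, 10, 14, 15, 16}
Full difference set: {0} ∪ (positive diffs) ∪ (negative diffs).
|A - A| = 1 + 2·12 = 25 (matches direct enumeration: 25).

|A - A| = 25


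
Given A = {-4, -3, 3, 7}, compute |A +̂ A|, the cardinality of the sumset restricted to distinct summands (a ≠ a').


Restricted sumset: A +̂ A = {a + a' : a ∈ A, a' ∈ A, a ≠ a'}.
Equivalently, take A + A and drop any sum 2a that is achievable ONLY as a + a for a ∈ A (i.e. sums representable only with equal summands).
Enumerate pairs (a, a') with a < a' (symmetric, so each unordered pair gives one sum; this covers all a ≠ a'):
  -4 + -3 = -7
  -4 + 3 = -1
  -4 + 7 = 3
  -3 + 3 = 0
  -3 + 7 = 4
  3 + 7 = 10
Collected distinct sums: {-7, -1, 0, 3, 4, 10}
|A +̂ A| = 6
(Reference bound: |A +̂ A| ≥ 2|A| - 3 for |A| ≥ 2, with |A| = 4 giving ≥ 5.)

|A +̂ A| = 6


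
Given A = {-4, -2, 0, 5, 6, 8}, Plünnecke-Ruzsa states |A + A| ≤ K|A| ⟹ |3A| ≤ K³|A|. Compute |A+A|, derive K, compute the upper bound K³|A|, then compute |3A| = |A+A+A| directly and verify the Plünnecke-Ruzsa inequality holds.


|A| = 6.
Step 1: Compute A + A by enumerating all 36 pairs.
A + A = {-8, -6, -4, -2, 0, 1, 2, 3, 4, 5, 6, 8, 10, 11, 12, 13, 14, 16}, so |A + A| = 18.
Step 2: Doubling constant K = |A + A|/|A| = 18/6 = 18/6 ≈ 3.0000.
Step 3: Plünnecke-Ruzsa gives |3A| ≤ K³·|A| = (3.0000)³ · 6 ≈ 162.0000.
Step 4: Compute 3A = A + A + A directly by enumerating all triples (a,b,c) ∈ A³; |3A| = 32.
Step 5: Check 32 ≤ 162.0000? Yes ✓.

K = 18/6, Plünnecke-Ruzsa bound K³|A| ≈ 162.0000, |3A| = 32, inequality holds.


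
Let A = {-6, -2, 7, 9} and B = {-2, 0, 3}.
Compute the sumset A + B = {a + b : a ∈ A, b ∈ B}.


A + B = {a + b : a ∈ A, b ∈ B}.
Enumerate all |A|·|B| = 4·3 = 12 pairs (a, b) and collect distinct sums.
a = -6: -6+-2=-8, -6+0=-6, -6+3=-3
a = -2: -2+-2=-4, -2+0=-2, -2+3=1
a = 7: 7+-2=5, 7+0=7, 7+3=10
a = 9: 9+-2=7, 9+0=9, 9+3=12
Collecting distinct sums: A + B = {-8, -6, -4, -3, -2, 1, 5, 7, 9, 10, 12}
|A + B| = 11

A + B = {-8, -6, -4, -3, -2, 1, 5, 7, 9, 10, 12}


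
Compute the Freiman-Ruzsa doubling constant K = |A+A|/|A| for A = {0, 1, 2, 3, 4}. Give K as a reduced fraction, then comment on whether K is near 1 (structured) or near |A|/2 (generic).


|A| = 5.
Compute A + A by enumerating all 25 pairs.
A + A = {0, 1, 2, 3, 4, 5, 6, 7, 8}, so |A + A| = 9.
K = |A + A| / |A| = 9/5 (already in lowest terms) ≈ 1.8000.
Reference: AP of size 5 gives K = 9/5 ≈ 1.8000; a fully generic set of size 5 gives K ≈ 3.0000.

|A| = 5, |A + A| = 9, K = 9/5.


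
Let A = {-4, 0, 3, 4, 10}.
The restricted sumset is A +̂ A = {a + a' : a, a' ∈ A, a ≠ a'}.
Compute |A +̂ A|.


Restricted sumset: A +̂ A = {a + a' : a ∈ A, a' ∈ A, a ≠ a'}.
Equivalently, take A + A and drop any sum 2a that is achievable ONLY as a + a for a ∈ A (i.e. sums representable only with equal summands).
Enumerate pairs (a, a') with a < a' (symmetric, so each unordered pair gives one sum; this covers all a ≠ a'):
  -4 + 0 = -4
  -4 + 3 = -1
  -4 + 4 = 0
  -4 + 10 = 6
  0 + 3 = 3
  0 + 4 = 4
  0 + 10 = 10
  3 + 4 = 7
  3 + 10 = 13
  4 + 10 = 14
Collected distinct sums: {-4, -1, 0, 3, 4, 6, 7, 10, 13, 14}
|A +̂ A| = 10
(Reference bound: |A +̂ A| ≥ 2|A| - 3 for |A| ≥ 2, with |A| = 5 giving ≥ 7.)

|A +̂ A| = 10


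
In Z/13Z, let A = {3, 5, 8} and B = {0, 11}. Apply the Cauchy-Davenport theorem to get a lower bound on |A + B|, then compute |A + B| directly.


Cauchy-Davenport: |A + B| ≥ min(p, |A| + |B| - 1) for A, B nonempty in Z/pZ.
|A| = 3, |B| = 2, p = 13.
CD lower bound = min(13, 3 + 2 - 1) = min(13, 4) = 4.
Compute A + B mod 13 directly:
a = 3: 3+0=3, 3+11=1
a = 5: 5+0=5, 5+11=3
a = 8: 8+0=8, 8+11=6
A + B = {1, 3, 5, 6, 8}, so |A + B| = 5.
Verify: 5 ≥ 4? Yes ✓.

CD lower bound = 4, actual |A + B| = 5.


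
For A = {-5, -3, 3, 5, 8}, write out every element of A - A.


A - A = {a - a' : a, a' ∈ A}.
Compute a - a' for each ordered pair (a, a'):
a = -5: -5--5=0, -5--3=-2, -5-3=-8, -5-5=-10, -5-8=-13
a = -3: -3--5=2, -3--3=0, -3-3=-6, -3-5=-8, -3-8=-11
a = 3: 3--5=8, 3--3=6, 3-3=0, 3-5=-2, 3-8=-5
a = 5: 5--5=10, 5--3=8, 5-3=2, 5-5=0, 5-8=-3
a = 8: 8--5=13, 8--3=11, 8-3=5, 8-5=3, 8-8=0
Collecting distinct values (and noting 0 appears from a-a):
A - A = {-13, -11, -10, -8, -6, -5, -3, -2, 0, 2, 3, 5, 6, 8, 10, 11, 13}
|A - A| = 17

A - A = {-13, -11, -10, -8, -6, -5, -3, -2, 0, 2, 3, 5, 6, 8, 10, 11, 13}


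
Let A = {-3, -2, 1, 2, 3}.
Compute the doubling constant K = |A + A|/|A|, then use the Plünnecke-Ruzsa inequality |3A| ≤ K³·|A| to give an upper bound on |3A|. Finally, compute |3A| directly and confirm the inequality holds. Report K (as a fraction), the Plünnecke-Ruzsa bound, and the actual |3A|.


|A| = 5.
Step 1: Compute A + A by enumerating all 25 pairs.
A + A = {-6, -5, -4, -2, -1, 0, 1, 2, 3, 4, 5, 6}, so |A + A| = 12.
Step 2: Doubling constant K = |A + A|/|A| = 12/5 = 12/5 ≈ 2.4000.
Step 3: Plünnecke-Ruzsa gives |3A| ≤ K³·|A| = (2.4000)³ · 5 ≈ 69.1200.
Step 4: Compute 3A = A + A + A directly by enumerating all triples (a,b,c) ∈ A³; |3A| = 19.
Step 5: Check 19 ≤ 69.1200? Yes ✓.

K = 12/5, Plünnecke-Ruzsa bound K³|A| ≈ 69.1200, |3A| = 19, inequality holds.


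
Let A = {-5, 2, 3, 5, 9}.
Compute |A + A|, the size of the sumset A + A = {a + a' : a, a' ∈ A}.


A + A = {a + a' : a, a' ∈ A}; |A| = 5.
General bounds: 2|A| - 1 ≤ |A + A| ≤ |A|(|A|+1)/2, i.e. 9 ≤ |A + A| ≤ 15.
Lower bound 2|A|-1 is attained iff A is an arithmetic progression.
Enumerate sums a + a' for a ≤ a' (symmetric, so this suffices):
a = -5: -5+-5=-10, -5+2=-3, -5+3=-2, -5+5=0, -5+9=4
a = 2: 2+2=4, 2+3=5, 2+5=7, 2+9=11
a = 3: 3+3=6, 3+5=8, 3+9=12
a = 5: 5+5=10, 5+9=14
a = 9: 9+9=18
Distinct sums: {-10, -3, -2, 0, 4, 5, 6, 7, 8, 10, 11, 12, 14, 18}
|A + A| = 14

|A + A| = 14


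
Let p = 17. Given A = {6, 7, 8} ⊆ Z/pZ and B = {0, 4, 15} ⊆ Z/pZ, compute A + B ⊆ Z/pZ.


Work in Z/17Z: reduce every sum a + b modulo 17.
Enumerate all 9 pairs:
a = 6: 6+0=6, 6+4=10, 6+15=4
a = 7: 7+0=7, 7+4=11, 7+15=5
a = 8: 8+0=8, 8+4=12, 8+15=6
Distinct residues collected: {4, 5, 6, 7, 8, 10, 11, 12}
|A + B| = 8 (out of 17 total residues).

A + B = {4, 5, 6, 7, 8, 10, 11, 12}


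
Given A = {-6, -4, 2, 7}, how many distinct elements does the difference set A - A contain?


A - A = {a - a' : a, a' ∈ A}; |A| = 4.
Bounds: 2|A|-1 ≤ |A - A| ≤ |A|² - |A| + 1, i.e. 7 ≤ |A - A| ≤ 13.
Note: 0 ∈ A - A always (from a - a). The set is symmetric: if d ∈ A - A then -d ∈ A - A.
Enumerate nonzero differences d = a - a' with a > a' (then include -d):
Positive differences: {2, 5, 6, 8, 11, 13}
Full difference set: {0} ∪ (positive diffs) ∪ (negative diffs).
|A - A| = 1 + 2·6 = 13 (matches direct enumeration: 13).

|A - A| = 13


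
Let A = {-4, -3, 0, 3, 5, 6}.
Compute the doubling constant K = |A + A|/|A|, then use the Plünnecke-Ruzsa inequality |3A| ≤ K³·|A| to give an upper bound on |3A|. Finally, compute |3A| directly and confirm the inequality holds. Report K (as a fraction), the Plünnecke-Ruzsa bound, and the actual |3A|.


|A| = 6.
Step 1: Compute A + A by enumerating all 36 pairs.
A + A = {-8, -7, -6, -4, -3, -1, 0, 1, 2, 3, 5, 6, 8, 9, 10, 11, 12}, so |A + A| = 17.
Step 2: Doubling constant K = |A + A|/|A| = 17/6 = 17/6 ≈ 2.8333.
Step 3: Plünnecke-Ruzsa gives |3A| ≤ K³·|A| = (2.8333)³ · 6 ≈ 136.4722.
Step 4: Compute 3A = A + A + A directly by enumerating all triples (a,b,c) ∈ A³; |3A| = 31.
Step 5: Check 31 ≤ 136.4722? Yes ✓.

K = 17/6, Plünnecke-Ruzsa bound K³|A| ≈ 136.4722, |3A| = 31, inequality holds.


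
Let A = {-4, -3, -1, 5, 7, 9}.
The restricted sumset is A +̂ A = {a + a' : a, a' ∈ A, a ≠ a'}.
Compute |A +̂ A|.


Restricted sumset: A +̂ A = {a + a' : a ∈ A, a' ∈ A, a ≠ a'}.
Equivalently, take A + A and drop any sum 2a that is achievable ONLY as a + a for a ∈ A (i.e. sums representable only with equal summands).
Enumerate pairs (a, a') with a < a' (symmetric, so each unordered pair gives one sum; this covers all a ≠ a'):
  -4 + -3 = -7
  -4 + -1 = -5
  -4 + 5 = 1
  -4 + 7 = 3
  -4 + 9 = 5
  -3 + -1 = -4
  -3 + 5 = 2
  -3 + 7 = 4
  -3 + 9 = 6
  -1 + 5 = 4
  -1 + 7 = 6
  -1 + 9 = 8
  5 + 7 = 12
  5 + 9 = 14
  7 + 9 = 16
Collected distinct sums: {-7, -5, -4, 1, 2, 3, 4, 5, 6, 8, 12, 14, 16}
|A +̂ A| = 13
(Reference bound: |A +̂ A| ≥ 2|A| - 3 for |A| ≥ 2, with |A| = 6 giving ≥ 9.)

|A +̂ A| = 13


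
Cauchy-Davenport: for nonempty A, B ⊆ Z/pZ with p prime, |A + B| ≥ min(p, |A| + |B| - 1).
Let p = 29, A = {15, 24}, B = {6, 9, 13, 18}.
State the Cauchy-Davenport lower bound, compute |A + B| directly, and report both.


Cauchy-Davenport: |A + B| ≥ min(p, |A| + |B| - 1) for A, B nonempty in Z/pZ.
|A| = 2, |B| = 4, p = 29.
CD lower bound = min(29, 2 + 4 - 1) = min(29, 5) = 5.
Compute A + B mod 29 directly:
a = 15: 15+6=21, 15+9=24, 15+13=28, 15+18=4
a = 24: 24+6=1, 24+9=4, 24+13=8, 24+18=13
A + B = {1, 4, 8, 13, 21, 24, 28}, so |A + B| = 7.
Verify: 7 ≥ 5? Yes ✓.

CD lower bound = 5, actual |A + B| = 7.


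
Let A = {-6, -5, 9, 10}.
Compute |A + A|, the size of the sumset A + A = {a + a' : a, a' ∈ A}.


A + A = {a + a' : a, a' ∈ A}; |A| = 4.
General bounds: 2|A| - 1 ≤ |A + A| ≤ |A|(|A|+1)/2, i.e. 7 ≤ |A + A| ≤ 10.
Lower bound 2|A|-1 is attained iff A is an arithmetic progression.
Enumerate sums a + a' for a ≤ a' (symmetric, so this suffices):
a = -6: -6+-6=-12, -6+-5=-11, -6+9=3, -6+10=4
a = -5: -5+-5=-10, -5+9=4, -5+10=5
a = 9: 9+9=18, 9+10=19
a = 10: 10+10=20
Distinct sums: {-12, -11, -10, 3, 4, 5, 18, 19, 20}
|A + A| = 9

|A + A| = 9


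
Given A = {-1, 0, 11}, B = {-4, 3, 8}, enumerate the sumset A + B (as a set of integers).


A + B = {a + b : a ∈ A, b ∈ B}.
Enumerate all |A|·|B| = 3·3 = 9 pairs (a, b) and collect distinct sums.
a = -1: -1+-4=-5, -1+3=2, -1+8=7
a = 0: 0+-4=-4, 0+3=3, 0+8=8
a = 11: 11+-4=7, 11+3=14, 11+8=19
Collecting distinct sums: A + B = {-5, -4, 2, 3, 7, 8, 14, 19}
|A + B| = 8

A + B = {-5, -4, 2, 3, 7, 8, 14, 19}


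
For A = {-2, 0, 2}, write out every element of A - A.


A - A = {a - a' : a, a' ∈ A}.
Compute a - a' for each ordered pair (a, a'):
a = -2: -2--2=0, -2-0=-2, -2-2=-4
a = 0: 0--2=2, 0-0=0, 0-2=-2
a = 2: 2--2=4, 2-0=2, 2-2=0
Collecting distinct values (and noting 0 appears from a-a):
A - A = {-4, -2, 0, 2, 4}
|A - A| = 5

A - A = {-4, -2, 0, 2, 4}


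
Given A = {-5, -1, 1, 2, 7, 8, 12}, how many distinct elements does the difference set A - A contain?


A - A = {a - a' : a, a' ∈ A}; |A| = 7.
Bounds: 2|A|-1 ≤ |A - A| ≤ |A|² - |A| + 1, i.e. 13 ≤ |A - A| ≤ 43.
Note: 0 ∈ A - A always (from a - a). The set is symmetric: if d ∈ A - A then -d ∈ A - A.
Enumerate nonzero differences d = a - a' with a > a' (then include -d):
Positive differences: {1, 2, 3, 4, 5, 6, 7, 8, 9, 10, 11, 12, 13, 17}
Full difference set: {0} ∪ (positive diffs) ∪ (negative diffs).
|A - A| = 1 + 2·14 = 29 (matches direct enumeration: 29).

|A - A| = 29


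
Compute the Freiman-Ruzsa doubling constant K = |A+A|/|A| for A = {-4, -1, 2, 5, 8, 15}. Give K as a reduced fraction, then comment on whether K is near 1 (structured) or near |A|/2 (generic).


|A| = 6.
Compute A + A by enumerating all 36 pairs.
A + A = {-8, -5, -2, 1, 4, 7, 10, 11, 13, 14, 16, 17, 20, 23, 30}, so |A + A| = 15.
K = |A + A| / |A| = 15/6 = 5/2 ≈ 2.5000.
Reference: AP of size 6 gives K = 11/6 ≈ 1.8333; a fully generic set of size 6 gives K ≈ 3.5000.

|A| = 6, |A + A| = 15, K = 15/6 = 5/2.


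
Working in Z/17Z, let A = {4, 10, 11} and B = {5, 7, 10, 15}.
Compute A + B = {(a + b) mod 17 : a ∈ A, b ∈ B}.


Work in Z/17Z: reduce every sum a + b modulo 17.
Enumerate all 12 pairs:
a = 4: 4+5=9, 4+7=11, 4+10=14, 4+15=2
a = 10: 10+5=15, 10+7=0, 10+10=3, 10+15=8
a = 11: 11+5=16, 11+7=1, 11+10=4, 11+15=9
Distinct residues collected: {0, 1, 2, 3, 4, 8, 9, 11, 14, 15, 16}
|A + B| = 11 (out of 17 total residues).

A + B = {0, 1, 2, 3, 4, 8, 9, 11, 14, 15, 16}


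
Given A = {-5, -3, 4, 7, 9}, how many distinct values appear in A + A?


A + A = {a + a' : a, a' ∈ A}; |A| = 5.
General bounds: 2|A| - 1 ≤ |A + A| ≤ |A|(|A|+1)/2, i.e. 9 ≤ |A + A| ≤ 15.
Lower bound 2|A|-1 is attained iff A is an arithmetic progression.
Enumerate sums a + a' for a ≤ a' (symmetric, so this suffices):
a = -5: -5+-5=-10, -5+-3=-8, -5+4=-1, -5+7=2, -5+9=4
a = -3: -3+-3=-6, -3+4=1, -3+7=4, -3+9=6
a = 4: 4+4=8, 4+7=11, 4+9=13
a = 7: 7+7=14, 7+9=16
a = 9: 9+9=18
Distinct sums: {-10, -8, -6, -1, 1, 2, 4, 6, 8, 11, 13, 14, 16, 18}
|A + A| = 14

|A + A| = 14


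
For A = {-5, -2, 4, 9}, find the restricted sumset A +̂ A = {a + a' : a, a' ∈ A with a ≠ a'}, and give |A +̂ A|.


Restricted sumset: A +̂ A = {a + a' : a ∈ A, a' ∈ A, a ≠ a'}.
Equivalently, take A + A and drop any sum 2a that is achievable ONLY as a + a for a ∈ A (i.e. sums representable only with equal summands).
Enumerate pairs (a, a') with a < a' (symmetric, so each unordered pair gives one sum; this covers all a ≠ a'):
  -5 + -2 = -7
  -5 + 4 = -1
  -5 + 9 = 4
  -2 + 4 = 2
  -2 + 9 = 7
  4 + 9 = 13
Collected distinct sums: {-7, -1, 2, 4, 7, 13}
|A +̂ A| = 6
(Reference bound: |A +̂ A| ≥ 2|A| - 3 for |A| ≥ 2, with |A| = 4 giving ≥ 5.)

|A +̂ A| = 6


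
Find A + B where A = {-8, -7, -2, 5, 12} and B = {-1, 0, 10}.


A + B = {a + b : a ∈ A, b ∈ B}.
Enumerate all |A|·|B| = 5·3 = 15 pairs (a, b) and collect distinct sums.
a = -8: -8+-1=-9, -8+0=-8, -8+10=2
a = -7: -7+-1=-8, -7+0=-7, -7+10=3
a = -2: -2+-1=-3, -2+0=-2, -2+10=8
a = 5: 5+-1=4, 5+0=5, 5+10=15
a = 12: 12+-1=11, 12+0=12, 12+10=22
Collecting distinct sums: A + B = {-9, -8, -7, -3, -2, 2, 3, 4, 5, 8, 11, 12, 15, 22}
|A + B| = 14

A + B = {-9, -8, -7, -3, -2, 2, 3, 4, 5, 8, 11, 12, 15, 22}


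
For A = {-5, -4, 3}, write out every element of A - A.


A - A = {a - a' : a, a' ∈ A}.
Compute a - a' for each ordered pair (a, a'):
a = -5: -5--5=0, -5--4=-1, -5-3=-8
a = -4: -4--5=1, -4--4=0, -4-3=-7
a = 3: 3--5=8, 3--4=7, 3-3=0
Collecting distinct values (and noting 0 appears from a-a):
A - A = {-8, -7, -1, 0, 1, 7, 8}
|A - A| = 7

A - A = {-8, -7, -1, 0, 1, 7, 8}


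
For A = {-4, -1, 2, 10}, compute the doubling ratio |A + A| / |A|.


|A| = 4.
Compute A + A by enumerating all 16 pairs.
A + A = {-8, -5, -2, 1, 4, 6, 9, 12, 20}, so |A + A| = 9.
K = |A + A| / |A| = 9/4 (already in lowest terms) ≈ 2.2500.
Reference: AP of size 4 gives K = 7/4 ≈ 1.7500; a fully generic set of size 4 gives K ≈ 2.5000.

|A| = 4, |A + A| = 9, K = 9/4.


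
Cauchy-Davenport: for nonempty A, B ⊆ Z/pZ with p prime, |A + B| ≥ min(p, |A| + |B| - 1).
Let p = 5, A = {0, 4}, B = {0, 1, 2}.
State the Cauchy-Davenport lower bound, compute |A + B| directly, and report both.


Cauchy-Davenport: |A + B| ≥ min(p, |A| + |B| - 1) for A, B nonempty in Z/pZ.
|A| = 2, |B| = 3, p = 5.
CD lower bound = min(5, 2 + 3 - 1) = min(5, 4) = 4.
Compute A + B mod 5 directly:
a = 0: 0+0=0, 0+1=1, 0+2=2
a = 4: 4+0=4, 4+1=0, 4+2=1
A + B = {0, 1, 2, 4}, so |A + B| = 4.
Verify: 4 ≥ 4? Yes ✓.

CD lower bound = 4, actual |A + B| = 4.


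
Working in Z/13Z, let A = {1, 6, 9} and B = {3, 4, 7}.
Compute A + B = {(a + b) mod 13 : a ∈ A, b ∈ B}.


Work in Z/13Z: reduce every sum a + b modulo 13.
Enumerate all 9 pairs:
a = 1: 1+3=4, 1+4=5, 1+7=8
a = 6: 6+3=9, 6+4=10, 6+7=0
a = 9: 9+3=12, 9+4=0, 9+7=3
Distinct residues collected: {0, 3, 4, 5, 8, 9, 10, 12}
|A + B| = 8 (out of 13 total residues).

A + B = {0, 3, 4, 5, 8, 9, 10, 12}


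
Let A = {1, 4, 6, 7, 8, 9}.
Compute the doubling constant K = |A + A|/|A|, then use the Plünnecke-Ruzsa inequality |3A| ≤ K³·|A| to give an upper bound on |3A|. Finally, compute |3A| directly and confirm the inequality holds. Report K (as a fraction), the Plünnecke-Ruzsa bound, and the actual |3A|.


|A| = 6.
Step 1: Compute A + A by enumerating all 36 pairs.
A + A = {2, 5, 7, 8, 9, 10, 11, 12, 13, 14, 15, 16, 17, 18}, so |A + A| = 14.
Step 2: Doubling constant K = |A + A|/|A| = 14/6 = 14/6 ≈ 2.3333.
Step 3: Plünnecke-Ruzsa gives |3A| ≤ K³·|A| = (2.3333)³ · 6 ≈ 76.2222.
Step 4: Compute 3A = A + A + A directly by enumerating all triples (a,b,c) ∈ A³; |3A| = 22.
Step 5: Check 22 ≤ 76.2222? Yes ✓.

K = 14/6, Plünnecke-Ruzsa bound K³|A| ≈ 76.2222, |3A| = 22, inequality holds.


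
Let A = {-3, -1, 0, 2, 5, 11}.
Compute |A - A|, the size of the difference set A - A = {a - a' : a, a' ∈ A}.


A - A = {a - a' : a, a' ∈ A}; |A| = 6.
Bounds: 2|A|-1 ≤ |A - A| ≤ |A|² - |A| + 1, i.e. 11 ≤ |A - A| ≤ 31.
Note: 0 ∈ A - A always (from a - a). The set is symmetric: if d ∈ A - A then -d ∈ A - A.
Enumerate nonzero differences d = a - a' with a > a' (then include -d):
Positive differences: {1, 2, 3, 5, 6, 8, 9, 11, 12, 14}
Full difference set: {0} ∪ (positive diffs) ∪ (negative diffs).
|A - A| = 1 + 2·10 = 21 (matches direct enumeration: 21).

|A - A| = 21


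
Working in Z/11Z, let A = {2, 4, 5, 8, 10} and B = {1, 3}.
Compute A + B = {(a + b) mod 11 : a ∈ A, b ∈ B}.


Work in Z/11Z: reduce every sum a + b modulo 11.
Enumerate all 10 pairs:
a = 2: 2+1=3, 2+3=5
a = 4: 4+1=5, 4+3=7
a = 5: 5+1=6, 5+3=8
a = 8: 8+1=9, 8+3=0
a = 10: 10+1=0, 10+3=2
Distinct residues collected: {0, 2, 3, 5, 6, 7, 8, 9}
|A + B| = 8 (out of 11 total residues).

A + B = {0, 2, 3, 5, 6, 7, 8, 9}


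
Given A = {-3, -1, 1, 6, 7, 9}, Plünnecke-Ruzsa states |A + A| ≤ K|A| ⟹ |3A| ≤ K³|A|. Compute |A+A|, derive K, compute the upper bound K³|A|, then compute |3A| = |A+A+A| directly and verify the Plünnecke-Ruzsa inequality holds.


|A| = 6.
Step 1: Compute A + A by enumerating all 36 pairs.
A + A = {-6, -4, -2, 0, 2, 3, 4, 5, 6, 7, 8, 10, 12, 13, 14, 15, 16, 18}, so |A + A| = 18.
Step 2: Doubling constant K = |A + A|/|A| = 18/6 = 18/6 ≈ 3.0000.
Step 3: Plünnecke-Ruzsa gives |3A| ≤ K³·|A| = (3.0000)³ · 6 ≈ 162.0000.
Step 4: Compute 3A = A + A + A directly by enumerating all triples (a,b,c) ∈ A³; |3A| = 32.
Step 5: Check 32 ≤ 162.0000? Yes ✓.

K = 18/6, Plünnecke-Ruzsa bound K³|A| ≈ 162.0000, |3A| = 32, inequality holds.


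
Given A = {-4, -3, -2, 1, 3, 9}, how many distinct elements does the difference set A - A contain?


A - A = {a - a' : a, a' ∈ A}; |A| = 6.
Bounds: 2|A|-1 ≤ |A - A| ≤ |A|² - |A| + 1, i.e. 11 ≤ |A - A| ≤ 31.
Note: 0 ∈ A - A always (from a - a). The set is symmetric: if d ∈ A - A then -d ∈ A - A.
Enumerate nonzero differences d = a - a' with a > a' (then include -d):
Positive differences: {1, 2, 3, 4, 5, 6, 7, 8, 11, 12, 13}
Full difference set: {0} ∪ (positive diffs) ∪ (negative diffs).
|A - A| = 1 + 2·11 = 23 (matches direct enumeration: 23).

|A - A| = 23


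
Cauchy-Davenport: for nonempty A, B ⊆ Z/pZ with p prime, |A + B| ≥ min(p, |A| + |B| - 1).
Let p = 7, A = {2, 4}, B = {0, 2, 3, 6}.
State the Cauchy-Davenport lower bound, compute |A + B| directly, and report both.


Cauchy-Davenport: |A + B| ≥ min(p, |A| + |B| - 1) for A, B nonempty in Z/pZ.
|A| = 2, |B| = 4, p = 7.
CD lower bound = min(7, 2 + 4 - 1) = min(7, 5) = 5.
Compute A + B mod 7 directly:
a = 2: 2+0=2, 2+2=4, 2+3=5, 2+6=1
a = 4: 4+0=4, 4+2=6, 4+3=0, 4+6=3
A + B = {0, 1, 2, 3, 4, 5, 6}, so |A + B| = 7.
Verify: 7 ≥ 5? Yes ✓.

CD lower bound = 5, actual |A + B| = 7.


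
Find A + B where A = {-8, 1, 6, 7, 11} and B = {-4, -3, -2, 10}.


A + B = {a + b : a ∈ A, b ∈ B}.
Enumerate all |A|·|B| = 5·4 = 20 pairs (a, b) and collect distinct sums.
a = -8: -8+-4=-12, -8+-3=-11, -8+-2=-10, -8+10=2
a = 1: 1+-4=-3, 1+-3=-2, 1+-2=-1, 1+10=11
a = 6: 6+-4=2, 6+-3=3, 6+-2=4, 6+10=16
a = 7: 7+-4=3, 7+-3=4, 7+-2=5, 7+10=17
a = 11: 11+-4=7, 11+-3=8, 11+-2=9, 11+10=21
Collecting distinct sums: A + B = {-12, -11, -10, -3, -2, -1, 2, 3, 4, 5, 7, 8, 9, 11, 16, 17, 21}
|A + B| = 17

A + B = {-12, -11, -10, -3, -2, -1, 2, 3, 4, 5, 7, 8, 9, 11, 16, 17, 21}


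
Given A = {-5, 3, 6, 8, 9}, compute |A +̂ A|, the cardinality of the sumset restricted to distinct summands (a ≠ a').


Restricted sumset: A +̂ A = {a + a' : a ∈ A, a' ∈ A, a ≠ a'}.
Equivalently, take A + A and drop any sum 2a that is achievable ONLY as a + a for a ∈ A (i.e. sums representable only with equal summands).
Enumerate pairs (a, a') with a < a' (symmetric, so each unordered pair gives one sum; this covers all a ≠ a'):
  -5 + 3 = -2
  -5 + 6 = 1
  -5 + 8 = 3
  -5 + 9 = 4
  3 + 6 = 9
  3 + 8 = 11
  3 + 9 = 12
  6 + 8 = 14
  6 + 9 = 15
  8 + 9 = 17
Collected distinct sums: {-2, 1, 3, 4, 9, 11, 12, 14, 15, 17}
|A +̂ A| = 10
(Reference bound: |A +̂ A| ≥ 2|A| - 3 for |A| ≥ 2, with |A| = 5 giving ≥ 7.)

|A +̂ A| = 10


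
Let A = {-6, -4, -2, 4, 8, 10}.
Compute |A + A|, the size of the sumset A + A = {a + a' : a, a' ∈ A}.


A + A = {a + a' : a, a' ∈ A}; |A| = 6.
General bounds: 2|A| - 1 ≤ |A + A| ≤ |A|(|A|+1)/2, i.e. 11 ≤ |A + A| ≤ 21.
Lower bound 2|A|-1 is attained iff A is an arithmetic progression.
Enumerate sums a + a' for a ≤ a' (symmetric, so this suffices):
a = -6: -6+-6=-12, -6+-4=-10, -6+-2=-8, -6+4=-2, -6+8=2, -6+10=4
a = -4: -4+-4=-8, -4+-2=-6, -4+4=0, -4+8=4, -4+10=6
a = -2: -2+-2=-4, -2+4=2, -2+8=6, -2+10=8
a = 4: 4+4=8, 4+8=12, 4+10=14
a = 8: 8+8=16, 8+10=18
a = 10: 10+10=20
Distinct sums: {-12, -10, -8, -6, -4, -2, 0, 2, 4, 6, 8, 12, 14, 16, 18, 20}
|A + A| = 16

|A + A| = 16


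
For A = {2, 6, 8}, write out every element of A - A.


A - A = {a - a' : a, a' ∈ A}.
Compute a - a' for each ordered pair (a, a'):
a = 2: 2-2=0, 2-6=-4, 2-8=-6
a = 6: 6-2=4, 6-6=0, 6-8=-2
a = 8: 8-2=6, 8-6=2, 8-8=0
Collecting distinct values (and noting 0 appears from a-a):
A - A = {-6, -4, -2, 0, 2, 4, 6}
|A - A| = 7

A - A = {-6, -4, -2, 0, 2, 4, 6}


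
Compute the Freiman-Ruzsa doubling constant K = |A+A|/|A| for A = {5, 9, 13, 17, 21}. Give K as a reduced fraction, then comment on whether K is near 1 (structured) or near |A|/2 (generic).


|A| = 5.
Compute A + A by enumerating all 25 pairs.
A + A = {10, 14, 18, 22, 26, 30, 34, 38, 42}, so |A + A| = 9.
K = |A + A| / |A| = 9/5 (already in lowest terms) ≈ 1.8000.
Reference: AP of size 5 gives K = 9/5 ≈ 1.8000; a fully generic set of size 5 gives K ≈ 3.0000.

|A| = 5, |A + A| = 9, K = 9/5.


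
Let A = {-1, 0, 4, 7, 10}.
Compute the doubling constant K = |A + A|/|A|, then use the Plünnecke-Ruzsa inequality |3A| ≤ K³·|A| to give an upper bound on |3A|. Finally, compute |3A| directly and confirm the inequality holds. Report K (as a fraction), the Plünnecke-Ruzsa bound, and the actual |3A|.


|A| = 5.
Step 1: Compute A + A by enumerating all 25 pairs.
A + A = {-2, -1, 0, 3, 4, 6, 7, 8, 9, 10, 11, 14, 17, 20}, so |A + A| = 14.
Step 2: Doubling constant K = |A + A|/|A| = 14/5 = 14/5 ≈ 2.8000.
Step 3: Plünnecke-Ruzsa gives |3A| ≤ K³·|A| = (2.8000)³ · 5 ≈ 109.7600.
Step 4: Compute 3A = A + A + A directly by enumerating all triples (a,b,c) ∈ A³; |3A| = 27.
Step 5: Check 27 ≤ 109.7600? Yes ✓.

K = 14/5, Plünnecke-Ruzsa bound K³|A| ≈ 109.7600, |3A| = 27, inequality holds.


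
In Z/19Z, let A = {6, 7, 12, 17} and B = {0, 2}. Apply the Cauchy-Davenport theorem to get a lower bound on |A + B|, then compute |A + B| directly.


Cauchy-Davenport: |A + B| ≥ min(p, |A| + |B| - 1) for A, B nonempty in Z/pZ.
|A| = 4, |B| = 2, p = 19.
CD lower bound = min(19, 4 + 2 - 1) = min(19, 5) = 5.
Compute A + B mod 19 directly:
a = 6: 6+0=6, 6+2=8
a = 7: 7+0=7, 7+2=9
a = 12: 12+0=12, 12+2=14
a = 17: 17+0=17, 17+2=0
A + B = {0, 6, 7, 8, 9, 12, 14, 17}, so |A + B| = 8.
Verify: 8 ≥ 5? Yes ✓.

CD lower bound = 5, actual |A + B| = 8.


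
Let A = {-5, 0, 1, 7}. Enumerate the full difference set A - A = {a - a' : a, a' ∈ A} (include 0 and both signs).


A - A = {a - a' : a, a' ∈ A}.
Compute a - a' for each ordered pair (a, a'):
a = -5: -5--5=0, -5-0=-5, -5-1=-6, -5-7=-12
a = 0: 0--5=5, 0-0=0, 0-1=-1, 0-7=-7
a = 1: 1--5=6, 1-0=1, 1-1=0, 1-7=-6
a = 7: 7--5=12, 7-0=7, 7-1=6, 7-7=0
Collecting distinct values (and noting 0 appears from a-a):
A - A = {-12, -7, -6, -5, -1, 0, 1, 5, 6, 7, 12}
|A - A| = 11

A - A = {-12, -7, -6, -5, -1, 0, 1, 5, 6, 7, 12}


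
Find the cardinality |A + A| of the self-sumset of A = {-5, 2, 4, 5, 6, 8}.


A + A = {a + a' : a, a' ∈ A}; |A| = 6.
General bounds: 2|A| - 1 ≤ |A + A| ≤ |A|(|A|+1)/2, i.e. 11 ≤ |A + A| ≤ 21.
Lower bound 2|A|-1 is attained iff A is an arithmetic progression.
Enumerate sums a + a' for a ≤ a' (symmetric, so this suffices):
a = -5: -5+-5=-10, -5+2=-3, -5+4=-1, -5+5=0, -5+6=1, -5+8=3
a = 2: 2+2=4, 2+4=6, 2+5=7, 2+6=8, 2+8=10
a = 4: 4+4=8, 4+5=9, 4+6=10, 4+8=12
a = 5: 5+5=10, 5+6=11, 5+8=13
a = 6: 6+6=12, 6+8=14
a = 8: 8+8=16
Distinct sums: {-10, -3, -1, 0, 1, 3, 4, 6, 7, 8, 9, 10, 11, 12, 13, 14, 16}
|A + A| = 17

|A + A| = 17


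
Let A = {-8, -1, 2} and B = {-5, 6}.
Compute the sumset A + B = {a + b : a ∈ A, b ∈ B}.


A + B = {a + b : a ∈ A, b ∈ B}.
Enumerate all |A|·|B| = 3·2 = 6 pairs (a, b) and collect distinct sums.
a = -8: -8+-5=-13, -8+6=-2
a = -1: -1+-5=-6, -1+6=5
a = 2: 2+-5=-3, 2+6=8
Collecting distinct sums: A + B = {-13, -6, -3, -2, 5, 8}
|A + B| = 6

A + B = {-13, -6, -3, -2, 5, 8}


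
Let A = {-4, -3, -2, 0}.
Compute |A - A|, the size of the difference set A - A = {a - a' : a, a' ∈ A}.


A - A = {a - a' : a, a' ∈ A}; |A| = 4.
Bounds: 2|A|-1 ≤ |A - A| ≤ |A|² - |A| + 1, i.e. 7 ≤ |A - A| ≤ 13.
Note: 0 ∈ A - A always (from a - a). The set is symmetric: if d ∈ A - A then -d ∈ A - A.
Enumerate nonzero differences d = a - a' with a > a' (then include -d):
Positive differences: {1, 2, 3, 4}
Full difference set: {0} ∪ (positive diffs) ∪ (negative diffs).
|A - A| = 1 + 2·4 = 9 (matches direct enumeration: 9).

|A - A| = 9


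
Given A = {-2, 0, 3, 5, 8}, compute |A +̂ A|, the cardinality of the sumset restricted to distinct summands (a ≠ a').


Restricted sumset: A +̂ A = {a + a' : a ∈ A, a' ∈ A, a ≠ a'}.
Equivalently, take A + A and drop any sum 2a that is achievable ONLY as a + a for a ∈ A (i.e. sums representable only with equal summands).
Enumerate pairs (a, a') with a < a' (symmetric, so each unordered pair gives one sum; this covers all a ≠ a'):
  -2 + 0 = -2
  -2 + 3 = 1
  -2 + 5 = 3
  -2 + 8 = 6
  0 + 3 = 3
  0 + 5 = 5
  0 + 8 = 8
  3 + 5 = 8
  3 + 8 = 11
  5 + 8 = 13
Collected distinct sums: {-2, 1, 3, 5, 6, 8, 11, 13}
|A +̂ A| = 8
(Reference bound: |A +̂ A| ≥ 2|A| - 3 for |A| ≥ 2, with |A| = 5 giving ≥ 7.)

|A +̂ A| = 8


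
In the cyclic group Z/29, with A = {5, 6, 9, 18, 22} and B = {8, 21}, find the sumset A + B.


Work in Z/29Z: reduce every sum a + b modulo 29.
Enumerate all 10 pairs:
a = 5: 5+8=13, 5+21=26
a = 6: 6+8=14, 6+21=27
a = 9: 9+8=17, 9+21=1
a = 18: 18+8=26, 18+21=10
a = 22: 22+8=1, 22+21=14
Distinct residues collected: {1, 10, 13, 14, 17, 26, 27}
|A + B| = 7 (out of 29 total residues).

A + B = {1, 10, 13, 14, 17, 26, 27}


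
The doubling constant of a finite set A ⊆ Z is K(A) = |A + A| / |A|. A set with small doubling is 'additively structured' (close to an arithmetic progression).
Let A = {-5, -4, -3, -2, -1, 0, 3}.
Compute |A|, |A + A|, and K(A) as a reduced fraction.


|A| = 7.
Compute A + A by enumerating all 49 pairs.
A + A = {-10, -9, -8, -7, -6, -5, -4, -3, -2, -1, 0, 1, 2, 3, 6}, so |A + A| = 15.
K = |A + A| / |A| = 15/7 (already in lowest terms) ≈ 2.1429.
Reference: AP of size 7 gives K = 13/7 ≈ 1.8571; a fully generic set of size 7 gives K ≈ 4.0000.

|A| = 7, |A + A| = 15, K = 15/7.


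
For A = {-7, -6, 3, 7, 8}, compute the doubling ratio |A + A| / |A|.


|A| = 5.
Compute A + A by enumerating all 25 pairs.
A + A = {-14, -13, -12, -4, -3, 0, 1, 2, 6, 10, 11, 14, 15, 16}, so |A + A| = 14.
K = |A + A| / |A| = 14/5 (already in lowest terms) ≈ 2.8000.
Reference: AP of size 5 gives K = 9/5 ≈ 1.8000; a fully generic set of size 5 gives K ≈ 3.0000.

|A| = 5, |A + A| = 14, K = 14/5.


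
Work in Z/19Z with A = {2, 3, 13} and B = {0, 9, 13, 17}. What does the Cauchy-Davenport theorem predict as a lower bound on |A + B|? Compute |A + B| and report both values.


Cauchy-Davenport: |A + B| ≥ min(p, |A| + |B| - 1) for A, B nonempty in Z/pZ.
|A| = 3, |B| = 4, p = 19.
CD lower bound = min(19, 3 + 4 - 1) = min(19, 6) = 6.
Compute A + B mod 19 directly:
a = 2: 2+0=2, 2+9=11, 2+13=15, 2+17=0
a = 3: 3+0=3, 3+9=12, 3+13=16, 3+17=1
a = 13: 13+0=13, 13+9=3, 13+13=7, 13+17=11
A + B = {0, 1, 2, 3, 7, 11, 12, 13, 15, 16}, so |A + B| = 10.
Verify: 10 ≥ 6? Yes ✓.

CD lower bound = 6, actual |A + B| = 10.


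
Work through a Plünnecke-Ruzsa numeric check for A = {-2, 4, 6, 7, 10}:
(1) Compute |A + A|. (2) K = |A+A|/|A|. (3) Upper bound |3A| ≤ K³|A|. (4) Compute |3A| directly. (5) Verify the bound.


|A| = 5.
Step 1: Compute A + A by enumerating all 25 pairs.
A + A = {-4, 2, 4, 5, 8, 10, 11, 12, 13, 14, 16, 17, 20}, so |A + A| = 13.
Step 2: Doubling constant K = |A + A|/|A| = 13/5 = 13/5 ≈ 2.6000.
Step 3: Plünnecke-Ruzsa gives |3A| ≤ K³·|A| = (2.6000)³ · 5 ≈ 87.8800.
Step 4: Compute 3A = A + A + A directly by enumerating all triples (a,b,c) ∈ A³; |3A| = 24.
Step 5: Check 24 ≤ 87.8800? Yes ✓.

K = 13/5, Plünnecke-Ruzsa bound K³|A| ≈ 87.8800, |3A| = 24, inequality holds.


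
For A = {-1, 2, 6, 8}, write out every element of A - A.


A - A = {a - a' : a, a' ∈ A}.
Compute a - a' for each ordered pair (a, a'):
a = -1: -1--1=0, -1-2=-3, -1-6=-7, -1-8=-9
a = 2: 2--1=3, 2-2=0, 2-6=-4, 2-8=-6
a = 6: 6--1=7, 6-2=4, 6-6=0, 6-8=-2
a = 8: 8--1=9, 8-2=6, 8-6=2, 8-8=0
Collecting distinct values (and noting 0 appears from a-a):
A - A = {-9, -7, -6, -4, -3, -2, 0, 2, 3, 4, 6, 7, 9}
|A - A| = 13

A - A = {-9, -7, -6, -4, -3, -2, 0, 2, 3, 4, 6, 7, 9}


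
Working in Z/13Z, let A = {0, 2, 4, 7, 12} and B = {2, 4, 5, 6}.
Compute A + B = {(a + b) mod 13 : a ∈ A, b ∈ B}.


Work in Z/13Z: reduce every sum a + b modulo 13.
Enumerate all 20 pairs:
a = 0: 0+2=2, 0+4=4, 0+5=5, 0+6=6
a = 2: 2+2=4, 2+4=6, 2+5=7, 2+6=8
a = 4: 4+2=6, 4+4=8, 4+5=9, 4+6=10
a = 7: 7+2=9, 7+4=11, 7+5=12, 7+6=0
a = 12: 12+2=1, 12+4=3, 12+5=4, 12+6=5
Distinct residues collected: {0, 1, 2, 3, 4, 5, 6, 7, 8, 9, 10, 11, 12}
|A + B| = 13 (out of 13 total residues).

A + B = {0, 1, 2, 3, 4, 5, 6, 7, 8, 9, 10, 11, 12}


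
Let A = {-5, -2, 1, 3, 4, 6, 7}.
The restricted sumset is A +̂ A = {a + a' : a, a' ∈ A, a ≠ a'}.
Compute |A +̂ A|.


Restricted sumset: A +̂ A = {a + a' : a ∈ A, a' ∈ A, a ≠ a'}.
Equivalently, take A + A and drop any sum 2a that is achievable ONLY as a + a for a ∈ A (i.e. sums representable only with equal summands).
Enumerate pairs (a, a') with a < a' (symmetric, so each unordered pair gives one sum; this covers all a ≠ a'):
  -5 + -2 = -7
  -5 + 1 = -4
  -5 + 3 = -2
  -5 + 4 = -1
  -5 + 6 = 1
  -5 + 7 = 2
  -2 + 1 = -1
  -2 + 3 = 1
  -2 + 4 = 2
  -2 + 6 = 4
  -2 + 7 = 5
  1 + 3 = 4
  1 + 4 = 5
  1 + 6 = 7
  1 + 7 = 8
  3 + 4 = 7
  3 + 6 = 9
  3 + 7 = 10
  4 + 6 = 10
  4 + 7 = 11
  6 + 7 = 13
Collected distinct sums: {-7, -4, -2, -1, 1, 2, 4, 5, 7, 8, 9, 10, 11, 13}
|A +̂ A| = 14
(Reference bound: |A +̂ A| ≥ 2|A| - 3 for |A| ≥ 2, with |A| = 7 giving ≥ 11.)

|A +̂ A| = 14


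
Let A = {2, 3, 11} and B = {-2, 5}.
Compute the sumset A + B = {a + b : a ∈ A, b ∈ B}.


A + B = {a + b : a ∈ A, b ∈ B}.
Enumerate all |A|·|B| = 3·2 = 6 pairs (a, b) and collect distinct sums.
a = 2: 2+-2=0, 2+5=7
a = 3: 3+-2=1, 3+5=8
a = 11: 11+-2=9, 11+5=16
Collecting distinct sums: A + B = {0, 1, 7, 8, 9, 16}
|A + B| = 6

A + B = {0, 1, 7, 8, 9, 16}


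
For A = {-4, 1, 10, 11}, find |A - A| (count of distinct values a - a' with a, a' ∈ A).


A - A = {a - a' : a, a' ∈ A}; |A| = 4.
Bounds: 2|A|-1 ≤ |A - A| ≤ |A|² - |A| + 1, i.e. 7 ≤ |A - A| ≤ 13.
Note: 0 ∈ A - A always (from a - a). The set is symmetric: if d ∈ A - A then -d ∈ A - A.
Enumerate nonzero differences d = a - a' with a > a' (then include -d):
Positive differences: {1, 5, 9, 10, 14, 15}
Full difference set: {0} ∪ (positive diffs) ∪ (negative diffs).
|A - A| = 1 + 2·6 = 13 (matches direct enumeration: 13).

|A - A| = 13
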